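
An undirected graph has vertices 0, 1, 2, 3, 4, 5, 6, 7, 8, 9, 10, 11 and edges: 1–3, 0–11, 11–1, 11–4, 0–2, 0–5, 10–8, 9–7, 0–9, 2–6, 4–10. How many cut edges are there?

11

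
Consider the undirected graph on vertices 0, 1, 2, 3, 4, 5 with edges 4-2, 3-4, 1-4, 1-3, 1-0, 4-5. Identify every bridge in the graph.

The edges on the cycle 1-3-4-1 are not bridges since each lies on that cycle.
But removing 4-2 disconnects 4 from 2; removing 4-5 disconnects 4 from 5; removing 1-0 disconnects 1 from 0 — these are bridges.

0-1, 2-4, 4-5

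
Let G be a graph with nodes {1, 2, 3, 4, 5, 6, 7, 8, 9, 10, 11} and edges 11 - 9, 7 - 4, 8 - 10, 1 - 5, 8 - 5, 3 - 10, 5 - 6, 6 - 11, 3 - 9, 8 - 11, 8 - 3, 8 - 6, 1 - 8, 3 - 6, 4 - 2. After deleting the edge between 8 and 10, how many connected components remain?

8 and 10 are still connected via 8-3-10, so the component count stays at 2.

2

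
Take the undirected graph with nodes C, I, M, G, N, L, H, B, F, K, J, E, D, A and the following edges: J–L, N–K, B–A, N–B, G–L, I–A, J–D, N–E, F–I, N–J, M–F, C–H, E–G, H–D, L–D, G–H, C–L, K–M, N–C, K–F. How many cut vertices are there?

1

Removing N increases the component count from 1 to 2, so N is a cut vertex.
By contrast removing I leaves 1 component; it is not a cut vertex. No other vertex is a cut vertex either.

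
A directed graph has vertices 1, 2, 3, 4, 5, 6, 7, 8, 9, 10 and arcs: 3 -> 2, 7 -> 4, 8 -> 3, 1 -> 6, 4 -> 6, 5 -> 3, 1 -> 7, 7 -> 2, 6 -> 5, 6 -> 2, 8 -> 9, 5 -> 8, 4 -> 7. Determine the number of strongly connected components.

9

{4, 7} are all mutually reachable — one SCC of size 2.
{9} is an SCC by itself.
{6} is an SCC by itself.
{5} is an SCC by itself.
{1} is an SCC by itself.
(and 4 more singleton SCCs)
That gives 9 strongly connected components.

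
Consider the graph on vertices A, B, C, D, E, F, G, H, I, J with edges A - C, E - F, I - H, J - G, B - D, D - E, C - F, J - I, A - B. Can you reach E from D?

Yes

From D we can reach A, B, C, D, E, F, which includes E.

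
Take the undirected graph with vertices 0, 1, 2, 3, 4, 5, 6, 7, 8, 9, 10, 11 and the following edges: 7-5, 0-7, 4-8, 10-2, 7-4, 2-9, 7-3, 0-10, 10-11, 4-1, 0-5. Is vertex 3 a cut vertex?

No

Deleting 3 leaves 2 components (was 2), so 3 is not a cut vertex.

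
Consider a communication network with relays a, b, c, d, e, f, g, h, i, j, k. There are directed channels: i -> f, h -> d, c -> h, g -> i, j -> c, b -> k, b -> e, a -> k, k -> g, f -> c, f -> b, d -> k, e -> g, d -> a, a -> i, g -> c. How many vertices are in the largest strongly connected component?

10

{a, b, c, d, e, f, g, h, i, k} are all mutually reachable — one SCC of size 10.
{j} is an SCC by itself.
The largest has 10 vertices.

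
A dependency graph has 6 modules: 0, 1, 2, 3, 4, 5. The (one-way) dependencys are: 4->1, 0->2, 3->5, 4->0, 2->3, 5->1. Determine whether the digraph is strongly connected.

There is no directed path from 5 to 0, so the graph is not strongly connected.

No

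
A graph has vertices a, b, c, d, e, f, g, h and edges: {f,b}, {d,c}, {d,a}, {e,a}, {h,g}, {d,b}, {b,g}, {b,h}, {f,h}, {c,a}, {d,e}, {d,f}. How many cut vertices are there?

Removing d increases the component count from 1 to 2, so d is a cut vertex.
By contrast removing g leaves 1 component; it is not a cut vertex. No other vertex is a cut vertex either.

1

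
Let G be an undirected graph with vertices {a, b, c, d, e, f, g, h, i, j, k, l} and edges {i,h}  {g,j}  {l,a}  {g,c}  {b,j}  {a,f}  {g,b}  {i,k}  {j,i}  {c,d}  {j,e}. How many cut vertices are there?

5

Removing a increases the component count from 2 to 3, so a is a cut vertex.
Removing c increases the component count from 2 to 3, so c is a cut vertex.
Removing g increases the component count from 2 to 3, so g is a cut vertex.
Likewise i, j are cut vertices.
By contrast removing l leaves 2 components; it is not a cut vertex. No other vertex is a cut vertex either.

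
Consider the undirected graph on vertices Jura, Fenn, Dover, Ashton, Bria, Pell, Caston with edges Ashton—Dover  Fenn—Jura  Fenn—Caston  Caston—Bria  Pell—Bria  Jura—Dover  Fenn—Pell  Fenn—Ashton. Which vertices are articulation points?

Fenn

Removing Fenn increases the component count from 1 to 2, so Fenn is a cut vertex.
By contrast removing Jura leaves 1 component; it is not a cut vertex. No other vertex is a cut vertex either.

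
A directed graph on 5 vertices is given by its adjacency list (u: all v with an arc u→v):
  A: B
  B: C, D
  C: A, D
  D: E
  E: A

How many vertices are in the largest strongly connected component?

5

{A, B, C, D, E} are all mutually reachable — one SCC of size 5.
The largest has 5 vertices.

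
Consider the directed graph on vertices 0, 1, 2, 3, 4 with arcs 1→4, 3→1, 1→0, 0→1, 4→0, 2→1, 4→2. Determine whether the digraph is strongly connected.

No

There is no directed path from 1 to 3, so the graph is not strongly connected.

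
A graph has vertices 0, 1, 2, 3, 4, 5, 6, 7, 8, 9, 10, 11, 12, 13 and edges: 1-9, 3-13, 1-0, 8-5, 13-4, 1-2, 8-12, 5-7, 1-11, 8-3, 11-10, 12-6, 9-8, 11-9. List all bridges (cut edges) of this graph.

The edges on the cycle 1-11-9-1 are not bridges since each lies on that cycle.
But removing 8-3 disconnects 8 from 3; removing 5-7 disconnects 5 from 7; removing 9-8 disconnects 9 from 8; removing 3-13 disconnects 3 from 13 — these are bridges.
In total 11 edges are bridges.

0-1, 1-2, 10-11, 12-6, 12-8, 13-3, 13-4, 3-8, 5-7, 5-8, 8-9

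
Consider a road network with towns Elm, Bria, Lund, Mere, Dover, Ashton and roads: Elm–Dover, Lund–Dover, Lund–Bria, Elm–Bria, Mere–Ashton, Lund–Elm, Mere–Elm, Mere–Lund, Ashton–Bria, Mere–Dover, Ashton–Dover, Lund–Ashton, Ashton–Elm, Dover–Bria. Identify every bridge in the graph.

none

The edges on the cycle Lund-Ashton-Bria-Lund are not bridges since each lies on that cycle.
Every edge lies on some cycle, so there are no bridges.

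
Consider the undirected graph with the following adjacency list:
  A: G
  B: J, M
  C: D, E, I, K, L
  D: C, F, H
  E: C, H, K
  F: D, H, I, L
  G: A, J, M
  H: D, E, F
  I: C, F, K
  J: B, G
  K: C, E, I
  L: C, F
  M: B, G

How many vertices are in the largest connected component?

Starting from A we can reach A, B, G, J, M. That is one component of size 5.
Starting from C we can reach C, D, E, F, H, I, K, L. That is one component of size 8.
The largest has 8 vertices.

8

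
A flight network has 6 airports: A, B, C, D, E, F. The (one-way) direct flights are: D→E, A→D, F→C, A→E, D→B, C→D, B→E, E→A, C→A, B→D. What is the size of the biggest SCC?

4

{A, B, D, E} are all mutually reachable — one SCC of size 4.
{F} is an SCC by itself.
{C} is an SCC by itself.
The largest has 4 vertices.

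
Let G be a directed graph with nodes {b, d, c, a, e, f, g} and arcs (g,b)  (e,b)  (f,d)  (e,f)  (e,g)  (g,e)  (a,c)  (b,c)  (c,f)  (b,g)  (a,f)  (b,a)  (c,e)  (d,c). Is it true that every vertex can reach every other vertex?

From g we can reach every vertex (a, b, c, d, e, f, g), and every vertex can reach g (a, b, c, d, e, f, g). So the whole graph is one strongly connected component.

Yes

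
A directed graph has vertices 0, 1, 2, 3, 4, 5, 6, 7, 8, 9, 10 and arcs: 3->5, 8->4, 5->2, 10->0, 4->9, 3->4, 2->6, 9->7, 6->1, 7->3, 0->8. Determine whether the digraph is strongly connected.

There is no directed path from 0 to 10, so the graph is not strongly connected.

No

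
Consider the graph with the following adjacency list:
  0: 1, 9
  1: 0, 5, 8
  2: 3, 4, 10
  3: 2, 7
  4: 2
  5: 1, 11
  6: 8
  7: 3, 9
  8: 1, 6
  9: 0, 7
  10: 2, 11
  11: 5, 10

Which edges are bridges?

1-8, 2-4, 6-8

The edges on the cycle 1-0-9-7-3-2-10-11-5-1 are not bridges since each lies on that cycle.
But removing 8-6 disconnects 8 from 6; removing 4-2 disconnects 4 from 2; removing 1-8 disconnects 1 from 8 — these are bridges.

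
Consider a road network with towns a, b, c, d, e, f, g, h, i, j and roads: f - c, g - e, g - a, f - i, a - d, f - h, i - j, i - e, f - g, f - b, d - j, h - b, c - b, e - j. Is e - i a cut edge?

No

After removing e - i, the path e-j-i still connects them, so the edge is not a bridge.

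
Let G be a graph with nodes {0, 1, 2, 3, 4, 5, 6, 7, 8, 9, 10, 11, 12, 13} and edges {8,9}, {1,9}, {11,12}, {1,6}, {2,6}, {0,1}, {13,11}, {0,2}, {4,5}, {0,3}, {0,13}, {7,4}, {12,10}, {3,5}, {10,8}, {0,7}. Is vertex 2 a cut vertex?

No

Deleting 2 leaves 1 component (was 1) (its neighbors 0, 6 remain connected to each other), so 2 is not a cut vertex.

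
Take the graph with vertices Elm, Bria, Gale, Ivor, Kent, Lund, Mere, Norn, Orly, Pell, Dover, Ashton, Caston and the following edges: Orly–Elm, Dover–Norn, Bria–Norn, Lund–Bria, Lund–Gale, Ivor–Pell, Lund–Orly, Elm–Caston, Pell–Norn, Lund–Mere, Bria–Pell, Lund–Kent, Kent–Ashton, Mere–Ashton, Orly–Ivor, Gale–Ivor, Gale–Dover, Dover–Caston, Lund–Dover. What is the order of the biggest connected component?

13

Starting from Elm we can reach Elm, Bria, Gale, Ivor, Kent, Lund, Mere, Norn, Orly, Pell, Dover, Ashton, Caston. That is one component of size 13.
The largest has 13 vertices.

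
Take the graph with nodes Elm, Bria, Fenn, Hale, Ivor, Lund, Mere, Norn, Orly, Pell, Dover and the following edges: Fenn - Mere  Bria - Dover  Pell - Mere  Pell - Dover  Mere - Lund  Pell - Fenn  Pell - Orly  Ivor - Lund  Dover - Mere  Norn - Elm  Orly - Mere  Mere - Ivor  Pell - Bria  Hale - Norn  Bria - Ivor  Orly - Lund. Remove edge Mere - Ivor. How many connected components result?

Mere and Ivor are still connected via Mere-Lund-Ivor, so the component count stays at 2.

2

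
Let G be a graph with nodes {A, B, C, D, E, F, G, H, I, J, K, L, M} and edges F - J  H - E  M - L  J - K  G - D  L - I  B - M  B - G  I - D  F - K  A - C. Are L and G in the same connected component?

From L we can reach B, D, G, I, L, M, which includes G.

Yes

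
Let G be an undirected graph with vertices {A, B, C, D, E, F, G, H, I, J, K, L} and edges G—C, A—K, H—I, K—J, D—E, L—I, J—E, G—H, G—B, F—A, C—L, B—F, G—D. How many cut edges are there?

The edges on the cycle G-C-L-I-H-G are not bridges since each lies on that cycle.
Every edge lies on some cycle, so there are no bridges.

0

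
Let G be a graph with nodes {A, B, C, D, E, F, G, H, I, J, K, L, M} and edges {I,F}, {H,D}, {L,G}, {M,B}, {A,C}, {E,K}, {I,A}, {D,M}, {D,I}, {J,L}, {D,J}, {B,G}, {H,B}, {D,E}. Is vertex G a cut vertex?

Deleting G leaves 1 component (was 1) (its neighbors B, L remain connected to each other), so G is not a cut vertex.

No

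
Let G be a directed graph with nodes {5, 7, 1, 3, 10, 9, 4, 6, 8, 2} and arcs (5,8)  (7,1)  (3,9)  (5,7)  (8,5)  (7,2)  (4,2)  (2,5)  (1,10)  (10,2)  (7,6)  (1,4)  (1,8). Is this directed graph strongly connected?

There is no directed path from 10 to 9, so the graph is not strongly connected.

No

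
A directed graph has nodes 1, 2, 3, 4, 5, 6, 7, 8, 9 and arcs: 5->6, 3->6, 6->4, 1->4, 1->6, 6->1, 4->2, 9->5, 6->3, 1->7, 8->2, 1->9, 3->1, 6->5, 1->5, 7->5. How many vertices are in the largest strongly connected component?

{1, 3, 5, 6, 7, 9} are all mutually reachable — one SCC of size 6.
{4} is an SCC by itself.
{2} is an SCC by itself.
{8} is an SCC by itself.
The largest has 6 vertices.

6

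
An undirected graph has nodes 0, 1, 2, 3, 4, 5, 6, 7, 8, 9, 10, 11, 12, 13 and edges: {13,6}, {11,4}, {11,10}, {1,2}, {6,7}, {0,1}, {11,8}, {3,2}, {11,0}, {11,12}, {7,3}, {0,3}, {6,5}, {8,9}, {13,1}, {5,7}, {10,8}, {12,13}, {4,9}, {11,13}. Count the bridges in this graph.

0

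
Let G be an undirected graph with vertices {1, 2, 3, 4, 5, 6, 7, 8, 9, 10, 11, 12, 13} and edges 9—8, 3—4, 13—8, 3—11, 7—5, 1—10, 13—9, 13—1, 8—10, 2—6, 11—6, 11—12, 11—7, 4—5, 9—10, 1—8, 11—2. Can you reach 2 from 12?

Yes

From 12 we can reach 2, 3, 4, 5, 6, 7, 11, 12, which includes 2.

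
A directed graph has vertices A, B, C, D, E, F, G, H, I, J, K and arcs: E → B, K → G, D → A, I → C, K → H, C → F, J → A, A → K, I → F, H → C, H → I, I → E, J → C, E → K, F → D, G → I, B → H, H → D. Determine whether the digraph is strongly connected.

No

There is no directed path from D to J, so the graph is not strongly connected.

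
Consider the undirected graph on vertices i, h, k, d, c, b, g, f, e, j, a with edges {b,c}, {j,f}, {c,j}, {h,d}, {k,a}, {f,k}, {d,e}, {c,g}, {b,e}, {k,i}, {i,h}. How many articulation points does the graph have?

2

Removing c increases the component count from 1 to 2, so c is a cut vertex.
Removing k increases the component count from 1 to 2, so k is a cut vertex.
By contrast removing g leaves 1 component; it is not a cut vertex. No other vertex is a cut vertex either.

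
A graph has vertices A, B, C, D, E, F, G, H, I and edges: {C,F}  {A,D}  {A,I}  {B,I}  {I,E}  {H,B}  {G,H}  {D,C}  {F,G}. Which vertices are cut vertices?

I

Removing I increases the component count from 1 to 2, so I is a cut vertex.
By contrast removing A leaves 1 component; it is not a cut vertex. No other vertex is a cut vertex either.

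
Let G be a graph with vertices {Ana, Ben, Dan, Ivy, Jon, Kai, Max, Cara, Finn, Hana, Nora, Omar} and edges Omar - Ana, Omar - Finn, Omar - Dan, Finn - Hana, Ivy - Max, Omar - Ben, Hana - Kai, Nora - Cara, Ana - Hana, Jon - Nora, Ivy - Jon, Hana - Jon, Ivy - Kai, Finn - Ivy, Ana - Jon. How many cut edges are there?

The edges on the cycle Omar-Finn-Ivy-Jon-Hana-Ana-Omar are not bridges since each lies on that cycle.
But removing Omar - Ben disconnects Omar from Ben; removing Cara - Nora disconnects Cara from Nora; removing Nora - Jon disconnects Nora from Jon; removing Ivy - Max disconnects Ivy from Max — these are bridges.
In total 5 edges are bridges.

5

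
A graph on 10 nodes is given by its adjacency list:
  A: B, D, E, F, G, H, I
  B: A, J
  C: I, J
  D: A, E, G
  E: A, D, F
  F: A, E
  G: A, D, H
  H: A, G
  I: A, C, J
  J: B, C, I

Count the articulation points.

Removing A increases the component count from 1 to 2, so A is a cut vertex.
By contrast removing F leaves 1 component; it is not a cut vertex. No other vertex is a cut vertex either.

1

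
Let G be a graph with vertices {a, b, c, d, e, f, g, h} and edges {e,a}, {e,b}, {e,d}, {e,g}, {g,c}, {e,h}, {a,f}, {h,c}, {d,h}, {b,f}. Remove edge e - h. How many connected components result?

1

e and h are still connected via e-d-h, so the component count stays at 1.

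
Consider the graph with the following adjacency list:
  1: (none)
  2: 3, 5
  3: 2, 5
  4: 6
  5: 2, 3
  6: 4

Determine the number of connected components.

3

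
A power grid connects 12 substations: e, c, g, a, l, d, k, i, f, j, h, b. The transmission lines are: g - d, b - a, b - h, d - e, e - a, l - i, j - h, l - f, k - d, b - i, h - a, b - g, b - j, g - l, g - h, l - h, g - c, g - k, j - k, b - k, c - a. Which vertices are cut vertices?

l

Removing l increases the component count from 1 to 2, so l is a cut vertex.
By contrast removing e leaves 1 component; it is not a cut vertex. No other vertex is a cut vertex either.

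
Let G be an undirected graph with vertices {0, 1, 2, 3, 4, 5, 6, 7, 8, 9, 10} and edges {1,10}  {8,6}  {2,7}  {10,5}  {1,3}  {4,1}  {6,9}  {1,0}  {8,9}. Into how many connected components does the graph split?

3

Starting from 2 we can reach 2, 7. That is one component of size 2.
Starting from 6 we can reach 6, 8, 9. That is one component of size 3.
Starting from 0 we can reach 0, 1, 3, 4, 5, 10. That is one component of size 6.
Total: 3 components.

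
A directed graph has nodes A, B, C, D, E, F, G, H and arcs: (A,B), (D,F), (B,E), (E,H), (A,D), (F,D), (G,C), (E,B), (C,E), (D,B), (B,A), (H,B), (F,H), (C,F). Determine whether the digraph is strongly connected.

There is no directed path from B to C, so the graph is not strongly connected.

No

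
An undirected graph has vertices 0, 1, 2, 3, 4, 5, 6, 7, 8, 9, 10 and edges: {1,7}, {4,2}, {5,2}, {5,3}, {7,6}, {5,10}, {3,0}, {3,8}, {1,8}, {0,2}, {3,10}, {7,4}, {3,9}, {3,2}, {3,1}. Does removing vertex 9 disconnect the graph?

No

Deleting 9 leaves 1 component (was 1), so 9 is not a cut vertex.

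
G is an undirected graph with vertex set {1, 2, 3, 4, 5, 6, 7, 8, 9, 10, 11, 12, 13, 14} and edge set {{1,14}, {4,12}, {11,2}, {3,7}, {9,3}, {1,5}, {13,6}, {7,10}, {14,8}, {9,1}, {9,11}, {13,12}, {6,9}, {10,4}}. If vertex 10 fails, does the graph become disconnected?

Deleting 10 leaves 1 component (was 1) (its neighbors 4, 7 remain connected to each other), so 10 is not a cut vertex.

No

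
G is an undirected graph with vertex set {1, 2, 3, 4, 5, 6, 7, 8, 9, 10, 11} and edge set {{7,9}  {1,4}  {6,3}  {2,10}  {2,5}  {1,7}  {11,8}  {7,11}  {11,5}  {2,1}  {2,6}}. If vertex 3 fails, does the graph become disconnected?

No

Deleting 3 leaves 1 component (was 1), so 3 is not a cut vertex.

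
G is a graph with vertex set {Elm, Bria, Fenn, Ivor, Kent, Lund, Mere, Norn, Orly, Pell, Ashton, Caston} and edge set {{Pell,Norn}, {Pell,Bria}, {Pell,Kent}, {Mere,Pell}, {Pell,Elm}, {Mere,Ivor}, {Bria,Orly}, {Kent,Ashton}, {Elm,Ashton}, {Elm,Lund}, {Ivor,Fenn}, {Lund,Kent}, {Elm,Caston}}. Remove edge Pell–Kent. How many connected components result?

1

Pell and Kent are still connected via Pell-Elm-Lund-Kent, so the component count stays at 1.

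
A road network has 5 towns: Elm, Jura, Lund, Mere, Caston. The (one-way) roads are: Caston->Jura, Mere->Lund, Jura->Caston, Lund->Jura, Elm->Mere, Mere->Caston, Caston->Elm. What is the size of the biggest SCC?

5

{Elm, Jura, Lund, Mere, Caston} are all mutually reachable — one SCC of size 5.
The largest has 5 vertices.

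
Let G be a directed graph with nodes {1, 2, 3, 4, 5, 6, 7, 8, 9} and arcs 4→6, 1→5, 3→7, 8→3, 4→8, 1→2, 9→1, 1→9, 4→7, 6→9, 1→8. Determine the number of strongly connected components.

8

{1, 9} are all mutually reachable — one SCC of size 2.
{8} is an SCC by itself.
{7} is an SCC by itself.
{6} is an SCC by itself.
{4} is an SCC by itself.
(and 3 more singleton SCCs)
That gives 8 strongly connected components.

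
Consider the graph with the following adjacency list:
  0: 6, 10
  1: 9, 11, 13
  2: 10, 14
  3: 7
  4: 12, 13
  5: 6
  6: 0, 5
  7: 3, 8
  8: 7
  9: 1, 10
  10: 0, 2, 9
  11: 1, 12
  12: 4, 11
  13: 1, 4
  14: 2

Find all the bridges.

The edges on the cycle 1-11-12-4-13-1 are not bridges since each lies on that cycle.
But removing 6-0 disconnects 6 from 0; removing 10-2 disconnects 10 from 2; removing 7-8 disconnects 7 from 8; removing 2-14 disconnects 2 from 14 — these are bridges.
In total 9 edges are bridges.

0-10, 0-6, 1-9, 10-2, 10-9, 14-2, 3-7, 5-6, 7-8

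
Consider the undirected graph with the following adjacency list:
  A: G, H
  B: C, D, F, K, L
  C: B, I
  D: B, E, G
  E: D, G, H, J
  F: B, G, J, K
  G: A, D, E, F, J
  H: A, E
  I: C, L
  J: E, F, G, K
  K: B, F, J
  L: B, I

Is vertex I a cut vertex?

No

Deleting I leaves 1 component (was 1) (its neighbors C, L remain connected to each other), so I is not a cut vertex.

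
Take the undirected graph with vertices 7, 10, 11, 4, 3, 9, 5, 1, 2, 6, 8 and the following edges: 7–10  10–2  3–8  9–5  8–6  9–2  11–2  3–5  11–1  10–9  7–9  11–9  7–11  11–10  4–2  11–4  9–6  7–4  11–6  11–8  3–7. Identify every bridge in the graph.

1-11

The edges on the cycle 3-7-11-9-5-3 are not bridges since each lies on that cycle.
But removing 11–1 disconnects 11 from 1 — this is a bridge.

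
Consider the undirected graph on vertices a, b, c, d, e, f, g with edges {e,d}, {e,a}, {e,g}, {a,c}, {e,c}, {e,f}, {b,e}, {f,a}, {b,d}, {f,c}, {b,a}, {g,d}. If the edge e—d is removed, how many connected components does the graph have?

1

e and d are still connected via e-b-d, so the component count stays at 1.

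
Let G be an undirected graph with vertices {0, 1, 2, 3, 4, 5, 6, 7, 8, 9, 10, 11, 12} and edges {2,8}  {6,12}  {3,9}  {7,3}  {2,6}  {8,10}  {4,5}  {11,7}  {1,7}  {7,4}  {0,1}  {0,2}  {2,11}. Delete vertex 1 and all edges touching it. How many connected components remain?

With 1 gone, the remaining components are: {0, 2, 3, 4, 5, 6, 7, 8, 9, 10, 11, 12}.
That is 1 component.

1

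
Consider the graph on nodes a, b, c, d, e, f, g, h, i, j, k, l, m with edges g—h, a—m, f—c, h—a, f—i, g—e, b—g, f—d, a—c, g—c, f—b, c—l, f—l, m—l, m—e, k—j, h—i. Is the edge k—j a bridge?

Removing k—j leaves no path between k and j: the component count goes from 2 to 3. So it is a bridge.

Yes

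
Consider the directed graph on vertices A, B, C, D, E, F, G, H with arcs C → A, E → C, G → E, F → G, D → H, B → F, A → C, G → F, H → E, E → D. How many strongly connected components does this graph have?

{D, E, H} are all mutually reachable — one SCC of size 3.
{F, G} are all mutually reachable — one SCC of size 2.
{A, C} are all mutually reachable — one SCC of size 2.
{B} is an SCC by itself.
That gives 4 strongly connected components.

4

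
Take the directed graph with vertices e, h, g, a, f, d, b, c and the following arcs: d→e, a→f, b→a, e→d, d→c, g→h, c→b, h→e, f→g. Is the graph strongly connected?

Yes

From b we can reach every vertex (a, b, c, d, e, f, g, h), and every vertex can reach b (a, b, c, d, e, f, g, h). So the whole graph is one strongly connected component.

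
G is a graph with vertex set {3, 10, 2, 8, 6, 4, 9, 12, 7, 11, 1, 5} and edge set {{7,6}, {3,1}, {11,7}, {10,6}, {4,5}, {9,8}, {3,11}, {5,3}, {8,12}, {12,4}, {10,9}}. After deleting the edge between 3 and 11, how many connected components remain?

2

3 and 11 are still connected via 3-5-4-12-8-9-10-6-7-11, so the component count stays at 2.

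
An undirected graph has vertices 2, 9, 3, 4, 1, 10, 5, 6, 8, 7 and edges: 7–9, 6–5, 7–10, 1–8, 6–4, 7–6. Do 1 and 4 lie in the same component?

No

The component containing 1 is {1, 8}, and 4 is not in it.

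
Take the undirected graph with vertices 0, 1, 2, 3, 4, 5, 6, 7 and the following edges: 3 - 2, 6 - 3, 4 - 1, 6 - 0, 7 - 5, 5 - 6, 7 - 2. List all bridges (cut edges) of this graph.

0-6, 1-4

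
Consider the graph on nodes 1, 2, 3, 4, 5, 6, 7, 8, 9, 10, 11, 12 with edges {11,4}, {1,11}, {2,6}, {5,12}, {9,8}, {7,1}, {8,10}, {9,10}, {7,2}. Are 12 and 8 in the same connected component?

The component containing 12 is {5, 12}, and 8 is not in it.

No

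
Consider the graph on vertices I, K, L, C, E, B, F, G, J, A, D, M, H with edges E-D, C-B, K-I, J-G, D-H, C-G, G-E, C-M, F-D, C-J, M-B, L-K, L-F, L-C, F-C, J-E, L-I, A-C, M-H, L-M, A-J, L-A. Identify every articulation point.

L

Removing L increases the component count from 1 to 2, so L is a cut vertex.
By contrast removing I leaves 1 component; it is not a cut vertex. No other vertex is a cut vertex either.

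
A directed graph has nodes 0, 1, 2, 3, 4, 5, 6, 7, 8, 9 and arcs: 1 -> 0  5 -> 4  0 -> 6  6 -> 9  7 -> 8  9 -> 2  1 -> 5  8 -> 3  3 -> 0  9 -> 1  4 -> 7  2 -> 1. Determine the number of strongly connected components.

{0, 1, 2, 3, 4, 5, 6, 7, 8, 9} are all mutually reachable — one SCC of size 10.
That gives 1 strongly connected component.

1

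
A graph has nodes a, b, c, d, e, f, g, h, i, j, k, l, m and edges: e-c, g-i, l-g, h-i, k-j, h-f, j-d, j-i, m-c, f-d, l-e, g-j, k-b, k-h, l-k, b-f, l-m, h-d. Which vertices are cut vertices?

Removing l increases the component count from 2 to 3, so l is a cut vertex.
By contrast removing j leaves 2 components; it is not a cut vertex. No other vertex is a cut vertex either.

l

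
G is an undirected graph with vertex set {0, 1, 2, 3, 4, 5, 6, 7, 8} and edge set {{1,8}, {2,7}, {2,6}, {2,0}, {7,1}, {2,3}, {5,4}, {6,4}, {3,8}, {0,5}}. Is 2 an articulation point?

Yes

Deleting 2 raises the number of components from 1 to 2, so 2 is a cut vertex.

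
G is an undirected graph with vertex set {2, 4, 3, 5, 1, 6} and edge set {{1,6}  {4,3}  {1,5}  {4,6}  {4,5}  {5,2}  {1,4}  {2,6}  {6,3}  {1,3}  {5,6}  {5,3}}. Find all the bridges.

The edges on the cycle 1-4-5-2-6-3-1 are not bridges since each lies on that cycle.
Every edge lies on some cycle, so there are no bridges.

none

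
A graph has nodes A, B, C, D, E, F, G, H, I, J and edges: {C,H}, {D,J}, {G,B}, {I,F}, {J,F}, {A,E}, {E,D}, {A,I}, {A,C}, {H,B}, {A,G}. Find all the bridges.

The edges on the cycle A-C-H-B-G-A are not bridges since each lies on that cycle.
Every edge lies on some cycle, so there are no bridges.

none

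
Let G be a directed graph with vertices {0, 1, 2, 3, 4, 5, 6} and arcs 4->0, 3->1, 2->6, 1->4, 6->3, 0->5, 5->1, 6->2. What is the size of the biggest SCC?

{0, 1, 4, 5} are all mutually reachable — one SCC of size 4.
{2, 6} are all mutually reachable — one SCC of size 2.
{3} is an SCC by itself.
The largest has 4 vertices.

4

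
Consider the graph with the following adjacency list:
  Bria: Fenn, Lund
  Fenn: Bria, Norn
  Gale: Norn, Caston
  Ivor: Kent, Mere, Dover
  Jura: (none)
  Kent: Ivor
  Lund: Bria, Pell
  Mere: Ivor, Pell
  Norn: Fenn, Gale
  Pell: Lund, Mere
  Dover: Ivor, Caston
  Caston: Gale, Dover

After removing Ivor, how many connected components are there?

With Ivor gone, the remaining components are: {Jura}; {Kent}; {Bria, Fenn, Gale, Lund, Mere, Norn, Pell, Dover, Caston}.
That is 3 components.

3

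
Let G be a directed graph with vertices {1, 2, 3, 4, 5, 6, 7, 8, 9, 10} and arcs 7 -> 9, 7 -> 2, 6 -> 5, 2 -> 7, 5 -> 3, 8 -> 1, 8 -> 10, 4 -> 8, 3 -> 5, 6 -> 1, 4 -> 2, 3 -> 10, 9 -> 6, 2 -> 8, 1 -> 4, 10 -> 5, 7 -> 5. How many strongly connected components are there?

{1, 2, 4, 6, 7, 8, 9} are all mutually reachable — one SCC of size 7.
{3, 5, 10} are all mutually reachable — one SCC of size 3.
That gives 2 strongly connected components.

2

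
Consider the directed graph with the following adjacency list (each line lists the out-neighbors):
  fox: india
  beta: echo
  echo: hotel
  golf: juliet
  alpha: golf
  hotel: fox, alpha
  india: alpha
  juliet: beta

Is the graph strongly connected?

From golf we can reach every vertex (fox, beta, echo, golf, alpha, hotel, india, juliet), and every vertex can reach golf (fox, beta, echo, golf, alpha, hotel, india, juliet). So the whole graph is one strongly connected component.

Yes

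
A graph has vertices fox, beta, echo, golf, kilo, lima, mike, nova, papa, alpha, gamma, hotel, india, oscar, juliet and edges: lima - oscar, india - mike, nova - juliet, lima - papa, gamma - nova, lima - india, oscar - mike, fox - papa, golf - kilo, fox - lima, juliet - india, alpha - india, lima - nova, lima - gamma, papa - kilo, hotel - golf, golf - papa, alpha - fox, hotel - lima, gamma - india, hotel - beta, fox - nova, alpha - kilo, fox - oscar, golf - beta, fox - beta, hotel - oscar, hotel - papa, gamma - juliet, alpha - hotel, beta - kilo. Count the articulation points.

Removing papa, for instance, still leaves 2 components. No single vertex removal increases the component count — the graph has no articulation points.

0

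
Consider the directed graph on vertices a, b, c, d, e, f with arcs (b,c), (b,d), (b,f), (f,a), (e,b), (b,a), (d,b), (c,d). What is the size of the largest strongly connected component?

3

{b, c, d} are all mutually reachable — one SCC of size 3.
{e} is an SCC by itself.
{a} is an SCC by itself.
{f} is an SCC by itself.
The largest has 3 vertices.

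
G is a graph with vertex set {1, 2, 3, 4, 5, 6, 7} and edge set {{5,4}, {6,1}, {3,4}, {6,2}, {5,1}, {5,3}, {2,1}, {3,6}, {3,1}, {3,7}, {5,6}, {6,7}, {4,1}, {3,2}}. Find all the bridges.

none

The edges on the cycle 5-3-4-5 are not bridges since each lies on that cycle.
Every edge lies on some cycle, so there are no bridges.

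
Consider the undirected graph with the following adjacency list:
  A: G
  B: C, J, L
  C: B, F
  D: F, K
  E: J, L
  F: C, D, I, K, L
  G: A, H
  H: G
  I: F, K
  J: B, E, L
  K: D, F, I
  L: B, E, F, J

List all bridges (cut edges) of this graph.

The edges on the cycle L-E-J-L are not bridges since each lies on that cycle.
But removing G-A disconnects G from A; removing H-G disconnects H from G — these are bridges.

A-G, G-H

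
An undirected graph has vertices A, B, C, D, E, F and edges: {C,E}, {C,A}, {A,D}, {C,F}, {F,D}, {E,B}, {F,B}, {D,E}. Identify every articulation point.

Removing E, for instance, still leaves 1 component. No single vertex removal increases the component count — the graph has no articulation points.

none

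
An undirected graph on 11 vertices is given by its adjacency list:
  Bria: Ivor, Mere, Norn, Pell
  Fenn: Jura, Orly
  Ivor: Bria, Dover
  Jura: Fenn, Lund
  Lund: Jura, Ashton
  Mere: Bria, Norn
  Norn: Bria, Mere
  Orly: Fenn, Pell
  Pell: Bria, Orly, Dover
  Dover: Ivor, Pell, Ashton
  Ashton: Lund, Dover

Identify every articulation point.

Bria

Removing Bria increases the component count from 1 to 2, so Bria is a cut vertex.
By contrast removing Orly leaves 1 component; it is not a cut vertex. No other vertex is a cut vertex either.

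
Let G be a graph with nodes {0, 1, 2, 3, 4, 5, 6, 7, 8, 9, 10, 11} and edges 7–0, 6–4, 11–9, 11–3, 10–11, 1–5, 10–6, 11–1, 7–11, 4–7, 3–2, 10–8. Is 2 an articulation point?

Deleting 2 leaves 1 component (was 1), so 2 is not a cut vertex.

No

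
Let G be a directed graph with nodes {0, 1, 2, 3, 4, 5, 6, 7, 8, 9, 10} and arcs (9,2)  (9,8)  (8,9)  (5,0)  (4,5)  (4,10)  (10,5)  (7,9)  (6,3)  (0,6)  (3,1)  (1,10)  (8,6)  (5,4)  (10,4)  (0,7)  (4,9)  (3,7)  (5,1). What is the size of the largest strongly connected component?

10

{0, 1, 3, 4, 5, 6, 7, 8, 9, 10} are all mutually reachable — one SCC of size 10.
{2} is an SCC by itself.
The largest has 10 vertices.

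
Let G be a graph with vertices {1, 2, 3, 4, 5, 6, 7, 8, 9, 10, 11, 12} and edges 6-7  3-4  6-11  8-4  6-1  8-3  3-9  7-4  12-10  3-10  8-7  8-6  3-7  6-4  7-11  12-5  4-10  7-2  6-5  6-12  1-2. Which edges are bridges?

3-9

The edges on the cycle 8-3-7-8 are not bridges since each lies on that cycle.
But removing 9-3 disconnects 9 from 3 — this is a bridge.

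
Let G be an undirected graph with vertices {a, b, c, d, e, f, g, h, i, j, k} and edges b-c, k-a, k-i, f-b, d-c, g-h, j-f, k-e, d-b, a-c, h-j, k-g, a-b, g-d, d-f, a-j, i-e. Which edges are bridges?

The edges on the cycle k-i-e-k are not bridges since each lies on that cycle.
Every edge lies on some cycle, so there are no bridges.

none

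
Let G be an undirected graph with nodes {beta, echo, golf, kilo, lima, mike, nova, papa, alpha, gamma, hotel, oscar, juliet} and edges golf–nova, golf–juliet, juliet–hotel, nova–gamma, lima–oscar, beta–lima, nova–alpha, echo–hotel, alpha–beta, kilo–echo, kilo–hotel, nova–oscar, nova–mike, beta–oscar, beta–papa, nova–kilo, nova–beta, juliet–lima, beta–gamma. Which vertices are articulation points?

beta, nova

Removing beta increases the component count from 1 to 2, so beta is a cut vertex.
Removing nova increases the component count from 1 to 2, so nova is a cut vertex.
By contrast removing mike leaves 1 component; it is not a cut vertex. No other vertex is a cut vertex either.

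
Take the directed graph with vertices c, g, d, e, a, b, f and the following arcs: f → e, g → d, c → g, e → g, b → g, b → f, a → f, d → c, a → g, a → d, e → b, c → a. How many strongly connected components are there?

1

{a, b, c, d, e, f, g} are all mutually reachable — one SCC of size 7.
That gives 1 strongly connected component.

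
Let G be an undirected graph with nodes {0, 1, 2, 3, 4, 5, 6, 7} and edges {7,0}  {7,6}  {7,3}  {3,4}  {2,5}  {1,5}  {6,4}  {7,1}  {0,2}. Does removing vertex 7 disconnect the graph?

Yes

Deleting 7 raises the number of components from 1 to 2, so 7 is a cut vertex.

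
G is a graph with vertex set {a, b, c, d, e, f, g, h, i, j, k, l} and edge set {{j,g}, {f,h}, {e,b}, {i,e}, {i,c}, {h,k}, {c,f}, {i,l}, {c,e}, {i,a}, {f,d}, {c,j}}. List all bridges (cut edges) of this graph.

The edges on the cycle i-c-e-i are not bridges since each lies on that cycle.
But removing c - j disconnects c from j; removing j - g disconnects j from g; removing i - a disconnects i from a; removing h - k disconnects h from k — these are bridges.
In total 9 edges are bridges.

a-i, b-e, c-f, c-j, d-f, f-h, g-j, h-k, i-l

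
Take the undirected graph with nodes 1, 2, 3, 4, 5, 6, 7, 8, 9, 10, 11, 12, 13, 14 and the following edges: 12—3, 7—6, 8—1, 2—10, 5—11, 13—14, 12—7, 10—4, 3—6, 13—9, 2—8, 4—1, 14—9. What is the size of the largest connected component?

5

Starting from 5 we can reach 5, 11. That is one component of size 2.
Starting from 9 we can reach 9, 13, 14. That is one component of size 3.
Starting from 3 we can reach 3, 6, 7, 12. That is one component of size 4.
Starting from 1 we can reach 1, 2, 4, 8, 10. That is one component of size 5.
The largest has 5 vertices.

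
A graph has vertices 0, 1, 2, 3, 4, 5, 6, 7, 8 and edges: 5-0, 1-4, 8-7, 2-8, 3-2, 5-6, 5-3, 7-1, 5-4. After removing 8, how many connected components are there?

1

With 8 gone, the remaining components are: {0, 1, 2, 3, 4, 5, 6, 7}.
That is 1 component.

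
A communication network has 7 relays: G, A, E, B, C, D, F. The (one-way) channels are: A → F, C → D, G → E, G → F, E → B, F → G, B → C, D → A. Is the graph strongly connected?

From B we can reach every vertex (A, B, C, D, E, F, G), and every vertex can reach B (A, B, C, D, E, F, G). So the whole graph is one strongly connected component.

Yes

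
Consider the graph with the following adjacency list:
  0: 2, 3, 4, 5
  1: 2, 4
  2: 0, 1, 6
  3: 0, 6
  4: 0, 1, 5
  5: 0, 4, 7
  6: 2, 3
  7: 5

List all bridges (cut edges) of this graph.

The edges on the cycle 4-1-2-6-3-0-4 are not bridges since each lies on that cycle.
But removing 5-7 disconnects 5 from 7 — this is a bridge.

5-7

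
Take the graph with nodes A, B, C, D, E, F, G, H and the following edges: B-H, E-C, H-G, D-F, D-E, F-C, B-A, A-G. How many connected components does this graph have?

2

Starting from C we can reach C, D, E, F. That is one component of size 4.
Starting from A we can reach A, B, G, H. That is one component of size 4.
Total: 2 components.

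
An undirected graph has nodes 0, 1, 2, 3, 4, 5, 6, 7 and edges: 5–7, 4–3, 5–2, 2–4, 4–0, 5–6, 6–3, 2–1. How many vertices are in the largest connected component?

Starting from 0 we can reach 0, 1, 2, 3, 4, 5, 6, 7. That is one component of size 8.
The largest has 8 vertices.

8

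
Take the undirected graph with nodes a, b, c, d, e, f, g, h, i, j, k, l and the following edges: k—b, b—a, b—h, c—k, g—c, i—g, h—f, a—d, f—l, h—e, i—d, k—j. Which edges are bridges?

The edges on the cycle i-g-c-k-b-a-d-i are not bridges since each lies on that cycle.
But removing f—l disconnects f from l; removing j—k disconnects j from k; removing f—h disconnects f from h; removing e—h disconnects e from h — these are bridges.
In total 5 edges are bridges.

b-h, e-h, f-h, f-l, j-k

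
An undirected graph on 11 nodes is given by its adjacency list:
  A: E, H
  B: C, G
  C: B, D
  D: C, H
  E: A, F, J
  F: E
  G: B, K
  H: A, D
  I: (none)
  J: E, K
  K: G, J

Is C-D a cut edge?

No

After removing C-D, the path C-B-G-K-J-E-A-H-D still connects them, so the edge is not a bridge.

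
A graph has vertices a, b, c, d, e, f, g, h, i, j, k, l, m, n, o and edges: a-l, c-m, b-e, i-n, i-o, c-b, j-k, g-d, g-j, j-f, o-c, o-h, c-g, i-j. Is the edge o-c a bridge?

No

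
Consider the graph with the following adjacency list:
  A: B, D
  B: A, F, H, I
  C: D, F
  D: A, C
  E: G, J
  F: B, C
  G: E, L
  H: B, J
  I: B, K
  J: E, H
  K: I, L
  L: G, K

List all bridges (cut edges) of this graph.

The edges on the cycle B-I-K-L-G-E-J-H-B are not bridges since each lies on that cycle.
Every edge lies on some cycle, so there are no bridges.

none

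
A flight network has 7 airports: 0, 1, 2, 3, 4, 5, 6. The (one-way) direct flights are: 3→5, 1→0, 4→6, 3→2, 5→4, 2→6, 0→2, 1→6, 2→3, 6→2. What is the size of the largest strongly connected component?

{2, 3, 4, 5, 6} are all mutually reachable — one SCC of size 5.
{1} is an SCC by itself.
{0} is an SCC by itself.
The largest has 5 vertices.

5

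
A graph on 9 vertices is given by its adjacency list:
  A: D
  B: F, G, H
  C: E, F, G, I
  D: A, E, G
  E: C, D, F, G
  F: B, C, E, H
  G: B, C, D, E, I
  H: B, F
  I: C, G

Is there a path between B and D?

Yes

From B we can reach A, B, C, D, E, F, G, H, I, which includes D.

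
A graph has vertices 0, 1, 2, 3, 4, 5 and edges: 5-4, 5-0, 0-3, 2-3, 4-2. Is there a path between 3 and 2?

From 3 we can reach 0, 2, 3, 4, 5, which includes 2.

Yes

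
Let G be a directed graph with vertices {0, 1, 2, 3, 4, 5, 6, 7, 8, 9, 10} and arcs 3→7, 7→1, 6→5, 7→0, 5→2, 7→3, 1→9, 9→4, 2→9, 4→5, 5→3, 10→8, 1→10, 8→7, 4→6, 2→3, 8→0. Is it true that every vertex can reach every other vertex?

No

There is no directed path from 0 to 8, so the graph is not strongly connected.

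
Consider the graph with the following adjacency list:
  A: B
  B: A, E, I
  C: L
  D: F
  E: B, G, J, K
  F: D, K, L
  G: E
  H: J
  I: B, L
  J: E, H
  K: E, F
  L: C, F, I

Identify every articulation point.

Removing B increases the component count from 1 to 2, so B is a cut vertex.
Removing E increases the component count from 1 to 3, so E is a cut vertex.
Removing F increases the component count from 1 to 2, so F is a cut vertex.
Likewise J, L are cut vertices.
By contrast removing A leaves 1 component; it is not a cut vertex. No other vertex is a cut vertex either.

B, E, F, J, L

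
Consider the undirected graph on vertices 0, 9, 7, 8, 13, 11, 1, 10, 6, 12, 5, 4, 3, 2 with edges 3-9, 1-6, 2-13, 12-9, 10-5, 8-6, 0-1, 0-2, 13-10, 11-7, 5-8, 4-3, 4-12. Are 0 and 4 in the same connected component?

No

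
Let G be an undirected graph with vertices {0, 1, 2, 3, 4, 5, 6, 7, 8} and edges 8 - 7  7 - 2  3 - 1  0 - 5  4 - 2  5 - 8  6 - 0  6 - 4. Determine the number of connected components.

2

Starting from 1 we can reach 1, 3. That is one component of size 2.
Starting from 0 we can reach 0, 2, 4, 5, 6, 7, 8. That is one component of size 7.
Total: 2 components.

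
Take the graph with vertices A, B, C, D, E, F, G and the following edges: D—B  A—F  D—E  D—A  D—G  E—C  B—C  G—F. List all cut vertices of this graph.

Removing D increases the component count from 1 to 2, so D is a cut vertex.
By contrast removing B leaves 1 component; it is not a cut vertex. No other vertex is a cut vertex either.

D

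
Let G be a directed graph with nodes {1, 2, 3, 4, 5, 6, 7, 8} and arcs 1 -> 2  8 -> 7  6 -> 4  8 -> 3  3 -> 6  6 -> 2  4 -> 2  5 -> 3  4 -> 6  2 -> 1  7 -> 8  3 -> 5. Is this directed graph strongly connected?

There is no directed path from 2 to 5, so the graph is not strongly connected.

No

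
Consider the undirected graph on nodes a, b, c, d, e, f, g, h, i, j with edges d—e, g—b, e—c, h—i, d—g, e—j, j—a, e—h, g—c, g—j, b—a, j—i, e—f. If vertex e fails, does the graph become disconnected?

Deleting e raises the number of components from 1 to 2, so e is a cut vertex.

Yes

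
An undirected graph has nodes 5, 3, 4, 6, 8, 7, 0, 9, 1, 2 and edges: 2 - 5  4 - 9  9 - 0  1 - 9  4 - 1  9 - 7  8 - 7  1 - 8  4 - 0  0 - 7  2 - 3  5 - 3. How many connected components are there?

6 is isolated — a component by itself.
Starting from 2 we can reach 2, 3, 5. That is one component of size 3.
Starting from 0 we can reach 0, 1, 4, 7, 8, 9. That is one component of size 6.
Total: 3 components.

3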